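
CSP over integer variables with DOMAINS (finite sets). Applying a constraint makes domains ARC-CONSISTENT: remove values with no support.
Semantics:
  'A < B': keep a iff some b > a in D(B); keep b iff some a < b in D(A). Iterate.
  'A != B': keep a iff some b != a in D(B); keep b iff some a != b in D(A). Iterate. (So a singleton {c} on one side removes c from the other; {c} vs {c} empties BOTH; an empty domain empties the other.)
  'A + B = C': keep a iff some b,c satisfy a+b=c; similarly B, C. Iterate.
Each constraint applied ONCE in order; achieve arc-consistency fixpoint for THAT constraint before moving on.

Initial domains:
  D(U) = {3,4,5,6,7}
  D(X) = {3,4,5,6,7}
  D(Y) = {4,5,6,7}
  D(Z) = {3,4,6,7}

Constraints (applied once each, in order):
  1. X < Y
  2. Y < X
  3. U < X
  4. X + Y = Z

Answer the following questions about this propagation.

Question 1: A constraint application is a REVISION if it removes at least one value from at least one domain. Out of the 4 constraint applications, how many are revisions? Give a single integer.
Answer: 4

Derivation:
Constraint 1 (X < Y) on D(X)={3,4,5,6,7} D(Y)={4,5,6,7}: X {3,4,5,6,7}->{3,4,5,6} => REVISION
Constraint 2 (Y < X) on D(Y)={4,5,6,7} D(X)={3,4,5,6}: Y {4,5,6,7}->{4,5}; X {3,4,5,6}->{5,6} => REVISION
Constraint 3 (U < X) on D(U)={3,4,5,6,7} D(X)={5,6}: U {3,4,5,6,7}->{3,4,5} => REVISION
Constraint 4 (X + Y = Z) on D(X)={5,6} D(Y)={4,5} D(Z)={3,4,6,7}: X {5,6}->{}; Y {4,5}->{}; Z {3,4,6,7}->{} => REVISION
Total revisions = 4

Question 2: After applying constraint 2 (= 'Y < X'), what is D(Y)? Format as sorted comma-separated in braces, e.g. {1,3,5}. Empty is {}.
Constraint 1 (X < Y) on D(X)={3,4,5,6,7} D(Y)={4,5,6,7}: X {3,4,5,6,7}->{3,4,5,6}
Constraint 2 (Y < X) on D(Y)={4,5,6,7} D(X)={3,4,5,6}: Y {4,5,6,7}->{4,5}; X {3,4,5,6}->{5,6}
So after constraint 2: D(Y) = {4,5}

Answer: {4,5}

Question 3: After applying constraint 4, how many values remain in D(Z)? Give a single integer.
Constraint 1 (X < Y) on D(X)={3,4,5,6,7} D(Y)={4,5,6,7}: X {3,4,5,6,7}->{3,4,5,6}
Constraint 2 (Y < X) on D(Y)={4,5,6,7} D(X)={3,4,5,6}: Y {4,5,6,7}->{4,5}; X {3,4,5,6}->{5,6}
Constraint 3 (U < X) on D(U)={3,4,5,6,7} D(X)={5,6}: U {3,4,5,6,7}->{3,4,5}
Constraint 4 (X + Y = Z) on D(X)={5,6} D(Y)={4,5} D(Z)={3,4,6,7}: X {5,6}->{}; Y {4,5}->{}; Z {3,4,6,7}->{}
So after constraint 4: D(Z)={}, size = 0

Answer: 0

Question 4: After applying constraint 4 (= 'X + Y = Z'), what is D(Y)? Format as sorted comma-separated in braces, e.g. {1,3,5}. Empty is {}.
Constraint 1 (X < Y) on D(X)={3,4,5,6,7} D(Y)={4,5,6,7}: X {3,4,5,6,7}->{3,4,5,6}
Constraint 2 (Y < X) on D(Y)={4,5,6,7} D(X)={3,4,5,6}: Y {4,5,6,7}->{4,5}; X {3,4,5,6}->{5,6}
Constraint 3 (U < X) on D(U)={3,4,5,6,7} D(X)={5,6}: U {3,4,5,6,7}->{3,4,5}
Constraint 4 (X + Y = Z) on D(X)={5,6} D(Y)={4,5} D(Z)={3,4,6,7}: X {5,6}->{}; Y {4,5}->{}; Z {3,4,6,7}->{}
So after constraint 4: D(Y) = {}

Answer: {}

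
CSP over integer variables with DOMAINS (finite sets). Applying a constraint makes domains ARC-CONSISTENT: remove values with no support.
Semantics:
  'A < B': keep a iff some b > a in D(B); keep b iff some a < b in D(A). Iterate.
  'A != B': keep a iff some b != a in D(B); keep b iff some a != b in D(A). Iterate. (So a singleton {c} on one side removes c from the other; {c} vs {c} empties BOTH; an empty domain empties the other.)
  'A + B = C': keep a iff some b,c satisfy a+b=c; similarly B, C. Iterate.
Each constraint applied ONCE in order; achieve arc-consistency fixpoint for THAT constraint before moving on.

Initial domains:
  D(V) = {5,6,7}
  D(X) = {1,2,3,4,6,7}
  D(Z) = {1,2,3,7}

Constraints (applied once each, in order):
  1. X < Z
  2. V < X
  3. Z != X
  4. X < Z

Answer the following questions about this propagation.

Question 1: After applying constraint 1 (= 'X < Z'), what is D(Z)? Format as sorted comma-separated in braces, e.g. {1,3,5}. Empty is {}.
Constraint 1 (X < Z) on D(X)={1,2,3,4,6,7} D(Z)={1,2,3,7}: X {1,2,3,4,6,7}->{1,2,3,4,6}; Z {1,2,3,7}->{2,3,7}
So after constraint 1: D(Z) = {2,3,7}

Answer: {2,3,7}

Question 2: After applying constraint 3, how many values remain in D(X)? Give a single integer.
Constraint 1 (X < Z) on D(X)={1,2,3,4,6,7} D(Z)={1,2,3,7}: X {1,2,3,4,6,7}->{1,2,3,4,6}; Z {1,2,3,7}->{2,3,7}
Constraint 2 (V < X) on D(V)={5,6,7} D(X)={1,2,3,4,6}: V {5,6,7}->{5}; X {1,2,3,4,6}->{6}
Constraint 3 (Z != X) on D(Z)={2,3,7} D(X)={6}: no change
So after constraint 3: D(X)={6}, size = 1

Answer: 1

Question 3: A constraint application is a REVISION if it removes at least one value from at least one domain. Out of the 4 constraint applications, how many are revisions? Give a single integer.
Constraint 1 (X < Z) on D(X)={1,2,3,4,6,7} D(Z)={1,2,3,7}: X {1,2,3,4,6,7}->{1,2,3,4,6}; Z {1,2,3,7}->{2,3,7} => REVISION
Constraint 2 (V < X) on D(V)={5,6,7} D(X)={1,2,3,4,6}: V {5,6,7}->{5}; X {1,2,3,4,6}->{6} => REVISION
Constraint 3 (Z != X) on D(Z)={2,3,7} D(X)={6}: no change => not a revision
Constraint 4 (X < Z) on D(X)={6} D(Z)={2,3,7}: Z {2,3,7}->{7} => REVISION
Total revisions = 3

Answer: 3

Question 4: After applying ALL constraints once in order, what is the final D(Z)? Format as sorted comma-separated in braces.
Answer: {7}

Derivation:
Constraint 1 (X < Z) on D(X)={1,2,3,4,6,7} D(Z)={1,2,3,7}: X {1,2,3,4,6,7}->{1,2,3,4,6}; Z {1,2,3,7}->{2,3,7}
Constraint 2 (V < X) on D(V)={5,6,7} D(X)={1,2,3,4,6}: V {5,6,7}->{5}; X {1,2,3,4,6}->{6}
Constraint 3 (Z != X) on D(Z)={2,3,7} D(X)={6}: no change
Constraint 4 (X < Z) on D(X)={6} D(Z)={2,3,7}: Z {2,3,7}->{7}
So after all 4 constraints: D(Z) = {7}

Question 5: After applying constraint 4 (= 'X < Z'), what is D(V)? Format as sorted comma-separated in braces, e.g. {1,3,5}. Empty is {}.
Constraint 1 (X < Z) on D(X)={1,2,3,4,6,7} D(Z)={1,2,3,7}: X {1,2,3,4,6,7}->{1,2,3,4,6}; Z {1,2,3,7}->{2,3,7}
Constraint 2 (V < X) on D(V)={5,6,7} D(X)={1,2,3,4,6}: V {5,6,7}->{5}; X {1,2,3,4,6}->{6}
Constraint 3 (Z != X) on D(Z)={2,3,7} D(X)={6}: no change
Constraint 4 (X < Z) on D(X)={6} D(Z)={2,3,7}: Z {2,3,7}->{7}
So after constraint 4: D(V) = {5}

Answer: {5}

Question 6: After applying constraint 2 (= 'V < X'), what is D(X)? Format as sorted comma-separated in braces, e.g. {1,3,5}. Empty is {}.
Constraint 1 (X < Z) on D(X)={1,2,3,4,6,7} D(Z)={1,2,3,7}: X {1,2,3,4,6,7}->{1,2,3,4,6}; Z {1,2,3,7}->{2,3,7}
Constraint 2 (V < X) on D(V)={5,6,7} D(X)={1,2,3,4,6}: V {5,6,7}->{5}; X {1,2,3,4,6}->{6}
So after constraint 2: D(X) = {6}

Answer: {6}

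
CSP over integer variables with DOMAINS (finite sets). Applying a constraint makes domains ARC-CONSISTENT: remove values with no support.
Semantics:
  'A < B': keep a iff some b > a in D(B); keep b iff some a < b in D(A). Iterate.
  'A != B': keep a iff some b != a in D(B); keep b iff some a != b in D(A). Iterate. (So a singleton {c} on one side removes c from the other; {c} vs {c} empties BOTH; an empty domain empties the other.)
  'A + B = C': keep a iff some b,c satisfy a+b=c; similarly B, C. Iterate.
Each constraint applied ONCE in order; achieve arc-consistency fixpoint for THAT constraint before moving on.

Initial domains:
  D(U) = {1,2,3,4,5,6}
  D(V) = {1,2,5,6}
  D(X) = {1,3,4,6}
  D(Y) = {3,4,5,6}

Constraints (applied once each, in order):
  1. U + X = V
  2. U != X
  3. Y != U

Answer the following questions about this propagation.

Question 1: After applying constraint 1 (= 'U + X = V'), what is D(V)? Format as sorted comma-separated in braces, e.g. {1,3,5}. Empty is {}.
Constraint 1 (U + X = V) on D(U)={1,2,3,4,5,6} D(X)={1,3,4,6} D(V)={1,2,5,6}: U {1,2,3,4,5,6}->{1,2,3,4,5}; X {1,3,4,6}->{1,3,4}; V {1,2,5,6}->{2,5,6}
So after constraint 1: D(V) = {2,5,6}

Answer: {2,5,6}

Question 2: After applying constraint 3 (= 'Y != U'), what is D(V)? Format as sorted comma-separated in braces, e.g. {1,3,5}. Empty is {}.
Answer: {2,5,6}

Derivation:
Constraint 1 (U + X = V) on D(U)={1,2,3,4,5,6} D(X)={1,3,4,6} D(V)={1,2,5,6}: U {1,2,3,4,5,6}->{1,2,3,4,5}; X {1,3,4,6}->{1,3,4}; V {1,2,5,6}->{2,5,6}
Constraint 2 (U != X) on D(U)={1,2,3,4,5} D(X)={1,3,4}: no change
Constraint 3 (Y != U) on D(Y)={3,4,5,6} D(U)={1,2,3,4,5}: no change
So after constraint 3: D(V) = {2,5,6}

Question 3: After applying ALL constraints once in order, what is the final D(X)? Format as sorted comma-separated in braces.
Constraint 1 (U + X = V) on D(U)={1,2,3,4,5,6} D(X)={1,3,4,6} D(V)={1,2,5,6}: U {1,2,3,4,5,6}->{1,2,3,4,5}; X {1,3,4,6}->{1,3,4}; V {1,2,5,6}->{2,5,6}
Constraint 2 (U != X) on D(U)={1,2,3,4,5} D(X)={1,3,4}: no change
Constraint 3 (Y != U) on D(Y)={3,4,5,6} D(U)={1,2,3,4,5}: no change
So after all 3 constraints: D(X) = {1,3,4}

Answer: {1,3,4}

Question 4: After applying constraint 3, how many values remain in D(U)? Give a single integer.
Answer: 5

Derivation:
Constraint 1 (U + X = V) on D(U)={1,2,3,4,5,6} D(X)={1,3,4,6} D(V)={1,2,5,6}: U {1,2,3,4,5,6}->{1,2,3,4,5}; X {1,3,4,6}->{1,3,4}; V {1,2,5,6}->{2,5,6}
Constraint 2 (U != X) on D(U)={1,2,3,4,5} D(X)={1,3,4}: no change
Constraint 3 (Y != U) on D(Y)={3,4,5,6} D(U)={1,2,3,4,5}: no change
So after constraint 3: D(U)={1,2,3,4,5}, size = 5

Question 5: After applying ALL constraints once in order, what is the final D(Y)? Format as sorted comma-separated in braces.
Constraint 1 (U + X = V) on D(U)={1,2,3,4,5,6} D(X)={1,3,4,6} D(V)={1,2,5,6}: U {1,2,3,4,5,6}->{1,2,3,4,5}; X {1,3,4,6}->{1,3,4}; V {1,2,5,6}->{2,5,6}
Constraint 2 (U != X) on D(U)={1,2,3,4,5} D(X)={1,3,4}: no change
Constraint 3 (Y != U) on D(Y)={3,4,5,6} D(U)={1,2,3,4,5}: no change
So after all 3 constraints: D(Y) = {3,4,5,6}

Answer: {3,4,5,6}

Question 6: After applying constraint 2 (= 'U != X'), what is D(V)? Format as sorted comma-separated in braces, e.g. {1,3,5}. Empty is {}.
Answer: {2,5,6}

Derivation:
Constraint 1 (U + X = V) on D(U)={1,2,3,4,5,6} D(X)={1,3,4,6} D(V)={1,2,5,6}: U {1,2,3,4,5,6}->{1,2,3,4,5}; X {1,3,4,6}->{1,3,4}; V {1,2,5,6}->{2,5,6}
Constraint 2 (U != X) on D(U)={1,2,3,4,5} D(X)={1,3,4}: no change
So after constraint 2: D(V) = {2,5,6}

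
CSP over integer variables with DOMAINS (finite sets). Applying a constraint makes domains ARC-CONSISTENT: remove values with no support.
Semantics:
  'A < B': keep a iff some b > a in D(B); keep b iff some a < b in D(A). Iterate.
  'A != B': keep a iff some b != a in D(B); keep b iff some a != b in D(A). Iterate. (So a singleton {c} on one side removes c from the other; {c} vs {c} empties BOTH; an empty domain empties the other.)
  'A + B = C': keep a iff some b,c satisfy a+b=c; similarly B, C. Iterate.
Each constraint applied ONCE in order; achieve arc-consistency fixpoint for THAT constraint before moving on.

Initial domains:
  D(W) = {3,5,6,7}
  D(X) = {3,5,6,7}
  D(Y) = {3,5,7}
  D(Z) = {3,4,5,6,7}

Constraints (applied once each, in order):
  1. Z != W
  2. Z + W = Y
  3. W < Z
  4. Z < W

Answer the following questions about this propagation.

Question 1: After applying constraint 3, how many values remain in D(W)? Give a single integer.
Answer: 1

Derivation:
Constraint 1 (Z != W) on D(Z)={3,4,5,6,7} D(W)={3,5,6,7}: no change
Constraint 2 (Z + W = Y) on D(Z)={3,4,5,6,7} D(W)={3,5,6,7} D(Y)={3,5,7}: Z {3,4,5,6,7}->{4}; W {3,5,6,7}->{3}; Y {3,5,7}->{7}
Constraint 3 (W < Z) on D(W)={3} D(Z)={4}: no change
So after constraint 3: D(W)={3}, size = 1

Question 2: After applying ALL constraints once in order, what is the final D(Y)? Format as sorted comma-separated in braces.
Constraint 1 (Z != W) on D(Z)={3,4,5,6,7} D(W)={3,5,6,7}: no change
Constraint 2 (Z + W = Y) on D(Z)={3,4,5,6,7} D(W)={3,5,6,7} D(Y)={3,5,7}: Z {3,4,5,6,7}->{4}; W {3,5,6,7}->{3}; Y {3,5,7}->{7}
Constraint 3 (W < Z) on D(W)={3} D(Z)={4}: no change
Constraint 4 (Z < W) on D(Z)={4} D(W)={3}: Z {4}->{}; W {3}->{}
So after all 4 constraints: D(Y) = {7}

Answer: {7}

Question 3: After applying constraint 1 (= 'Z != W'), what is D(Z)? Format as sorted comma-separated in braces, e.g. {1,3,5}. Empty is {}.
Answer: {3,4,5,6,7}

Derivation:
Constraint 1 (Z != W) on D(Z)={3,4,5,6,7} D(W)={3,5,6,7}: no change
So after constraint 1: D(Z) = {3,4,5,6,7}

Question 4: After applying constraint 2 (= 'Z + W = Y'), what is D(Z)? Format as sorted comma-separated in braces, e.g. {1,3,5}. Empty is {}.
Constraint 1 (Z != W) on D(Z)={3,4,5,6,7} D(W)={3,5,6,7}: no change
Constraint 2 (Z + W = Y) on D(Z)={3,4,5,6,7} D(W)={3,5,6,7} D(Y)={3,5,7}: Z {3,4,5,6,7}->{4}; W {3,5,6,7}->{3}; Y {3,5,7}->{7}
So after constraint 2: D(Z) = {4}

Answer: {4}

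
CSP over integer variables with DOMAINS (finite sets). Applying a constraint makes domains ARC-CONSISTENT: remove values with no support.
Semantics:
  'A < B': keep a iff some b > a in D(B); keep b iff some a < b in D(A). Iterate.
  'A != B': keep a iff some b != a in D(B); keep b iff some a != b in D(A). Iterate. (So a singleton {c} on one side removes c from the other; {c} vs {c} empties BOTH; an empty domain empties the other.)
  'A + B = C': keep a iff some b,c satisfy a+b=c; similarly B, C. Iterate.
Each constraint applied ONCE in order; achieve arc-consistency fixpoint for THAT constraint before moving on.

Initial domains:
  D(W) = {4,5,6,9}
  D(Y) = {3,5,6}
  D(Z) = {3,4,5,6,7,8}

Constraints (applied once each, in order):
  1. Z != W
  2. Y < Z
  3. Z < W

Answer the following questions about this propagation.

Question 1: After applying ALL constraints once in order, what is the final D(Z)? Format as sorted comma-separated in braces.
Constraint 1 (Z != W) on D(Z)={3,4,5,6,7,8} D(W)={4,5,6,9}: no change
Constraint 2 (Y < Z) on D(Y)={3,5,6} D(Z)={3,4,5,6,7,8}: Z {3,4,5,6,7,8}->{4,5,6,7,8}
Constraint 3 (Z < W) on D(Z)={4,5,6,7,8} D(W)={4,5,6,9}: W {4,5,6,9}->{5,6,9}
So after all 3 constraints: D(Z) = {4,5,6,7,8}

Answer: {4,5,6,7,8}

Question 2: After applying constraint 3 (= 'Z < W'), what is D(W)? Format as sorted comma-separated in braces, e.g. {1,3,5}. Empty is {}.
Answer: {5,6,9}

Derivation:
Constraint 1 (Z != W) on D(Z)={3,4,5,6,7,8} D(W)={4,5,6,9}: no change
Constraint 2 (Y < Z) on D(Y)={3,5,6} D(Z)={3,4,5,6,7,8}: Z {3,4,5,6,7,8}->{4,5,6,7,8}
Constraint 3 (Z < W) on D(Z)={4,5,6,7,8} D(W)={4,5,6,9}: W {4,5,6,9}->{5,6,9}
So after constraint 3: D(W) = {5,6,9}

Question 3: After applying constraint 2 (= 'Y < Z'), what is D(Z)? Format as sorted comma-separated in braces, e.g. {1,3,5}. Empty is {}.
Constraint 1 (Z != W) on D(Z)={3,4,5,6,7,8} D(W)={4,5,6,9}: no change
Constraint 2 (Y < Z) on D(Y)={3,5,6} D(Z)={3,4,5,6,7,8}: Z {3,4,5,6,7,8}->{4,5,6,7,8}
So after constraint 2: D(Z) = {4,5,6,7,8}

Answer: {4,5,6,7,8}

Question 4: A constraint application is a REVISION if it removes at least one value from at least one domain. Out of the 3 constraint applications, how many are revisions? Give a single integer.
Answer: 2

Derivation:
Constraint 1 (Z != W) on D(Z)={3,4,5,6,7,8} D(W)={4,5,6,9}: no change => not a revision
Constraint 2 (Y < Z) on D(Y)={3,5,6} D(Z)={3,4,5,6,7,8}: Z {3,4,5,6,7,8}->{4,5,6,7,8} => REVISION
Constraint 3 (Z < W) on D(Z)={4,5,6,7,8} D(W)={4,5,6,9}: W {4,5,6,9}->{5,6,9} => REVISION
Total revisions = 2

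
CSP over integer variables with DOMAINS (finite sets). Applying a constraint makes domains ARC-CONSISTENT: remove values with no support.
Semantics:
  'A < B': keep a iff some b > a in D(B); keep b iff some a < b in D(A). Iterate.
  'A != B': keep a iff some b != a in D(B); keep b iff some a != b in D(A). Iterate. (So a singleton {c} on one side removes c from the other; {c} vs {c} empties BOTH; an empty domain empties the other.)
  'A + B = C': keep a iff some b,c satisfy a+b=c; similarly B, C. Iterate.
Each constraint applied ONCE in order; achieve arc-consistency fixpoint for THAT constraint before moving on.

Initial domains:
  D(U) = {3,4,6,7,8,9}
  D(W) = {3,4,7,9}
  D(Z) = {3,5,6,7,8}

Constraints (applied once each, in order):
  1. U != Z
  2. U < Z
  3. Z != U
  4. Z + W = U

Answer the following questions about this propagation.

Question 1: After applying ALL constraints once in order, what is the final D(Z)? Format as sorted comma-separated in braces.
Constraint 1 (U != Z) on D(U)={3,4,6,7,8,9} D(Z)={3,5,6,7,8}: no change
Constraint 2 (U < Z) on D(U)={3,4,6,7,8,9} D(Z)={3,5,6,7,8}: U {3,4,6,7,8,9}->{3,4,6,7}; Z {3,5,6,7,8}->{5,6,7,8}
Constraint 3 (Z != U) on D(Z)={5,6,7,8} D(U)={3,4,6,7}: no change
Constraint 4 (Z + W = U) on D(Z)={5,6,7,8} D(W)={3,4,7,9} D(U)={3,4,6,7}: Z {5,6,7,8}->{}; W {3,4,7,9}->{}; U {3,4,6,7}->{}
So after all 4 constraints: D(Z) = {}

Answer: {}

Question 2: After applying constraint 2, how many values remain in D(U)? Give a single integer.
Answer: 4

Derivation:
Constraint 1 (U != Z) on D(U)={3,4,6,7,8,9} D(Z)={3,5,6,7,8}: no change
Constraint 2 (U < Z) on D(U)={3,4,6,7,8,9} D(Z)={3,5,6,7,8}: U {3,4,6,7,8,9}->{3,4,6,7}; Z {3,5,6,7,8}->{5,6,7,8}
So after constraint 2: D(U)={3,4,6,7}, size = 4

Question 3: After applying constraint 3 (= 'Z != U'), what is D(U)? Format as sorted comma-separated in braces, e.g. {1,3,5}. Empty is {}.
Constraint 1 (U != Z) on D(U)={3,4,6,7,8,9} D(Z)={3,5,6,7,8}: no change
Constraint 2 (U < Z) on D(U)={3,4,6,7,8,9} D(Z)={3,5,6,7,8}: U {3,4,6,7,8,9}->{3,4,6,7}; Z {3,5,6,7,8}->{5,6,7,8}
Constraint 3 (Z != U) on D(Z)={5,6,7,8} D(U)={3,4,6,7}: no change
So after constraint 3: D(U) = {3,4,6,7}

Answer: {3,4,6,7}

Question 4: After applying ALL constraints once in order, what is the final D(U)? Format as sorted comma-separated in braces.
Answer: {}

Derivation:
Constraint 1 (U != Z) on D(U)={3,4,6,7,8,9} D(Z)={3,5,6,7,8}: no change
Constraint 2 (U < Z) on D(U)={3,4,6,7,8,9} D(Z)={3,5,6,7,8}: U {3,4,6,7,8,9}->{3,4,6,7}; Z {3,5,6,7,8}->{5,6,7,8}
Constraint 3 (Z != U) on D(Z)={5,6,7,8} D(U)={3,4,6,7}: no change
Constraint 4 (Z + W = U) on D(Z)={5,6,7,8} D(W)={3,4,7,9} D(U)={3,4,6,7}: Z {5,6,7,8}->{}; W {3,4,7,9}->{}; U {3,4,6,7}->{}
So after all 4 constraints: D(U) = {}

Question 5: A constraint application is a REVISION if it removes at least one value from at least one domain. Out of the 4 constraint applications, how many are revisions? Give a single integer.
Answer: 2

Derivation:
Constraint 1 (U != Z) on D(U)={3,4,6,7,8,9} D(Z)={3,5,6,7,8}: no change => not a revision
Constraint 2 (U < Z) on D(U)={3,4,6,7,8,9} D(Z)={3,5,6,7,8}: U {3,4,6,7,8,9}->{3,4,6,7}; Z {3,5,6,7,8}->{5,6,7,8} => REVISION
Constraint 3 (Z != U) on D(Z)={5,6,7,8} D(U)={3,4,6,7}: no change => not a revision
Constraint 4 (Z + W = U) on D(Z)={5,6,7,8} D(W)={3,4,7,9} D(U)={3,4,6,7}: Z {5,6,7,8}->{}; W {3,4,7,9}->{}; U {3,4,6,7}->{} => REVISION
Total revisions = 2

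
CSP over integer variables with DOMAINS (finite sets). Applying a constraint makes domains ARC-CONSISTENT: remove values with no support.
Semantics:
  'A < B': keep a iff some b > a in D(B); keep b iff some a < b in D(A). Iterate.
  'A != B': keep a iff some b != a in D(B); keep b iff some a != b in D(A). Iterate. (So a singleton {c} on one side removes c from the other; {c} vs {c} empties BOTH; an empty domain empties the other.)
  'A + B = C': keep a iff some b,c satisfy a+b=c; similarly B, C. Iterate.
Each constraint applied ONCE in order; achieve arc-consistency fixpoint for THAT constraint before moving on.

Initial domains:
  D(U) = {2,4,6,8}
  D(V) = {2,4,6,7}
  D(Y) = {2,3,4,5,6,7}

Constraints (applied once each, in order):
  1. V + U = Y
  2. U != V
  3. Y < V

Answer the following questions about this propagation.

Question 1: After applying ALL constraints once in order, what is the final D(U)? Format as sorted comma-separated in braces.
Constraint 1 (V + U = Y) on D(V)={2,4,6,7} D(U)={2,4,6,8} D(Y)={2,3,4,5,6,7}: V {2,4,6,7}->{2,4}; U {2,4,6,8}->{2,4}; Y {2,3,4,5,6,7}->{4,6}
Constraint 2 (U != V) on D(U)={2,4} D(V)={2,4}: no change
Constraint 3 (Y < V) on D(Y)={4,6} D(V)={2,4}: Y {4,6}->{}; V {2,4}->{}
So after all 3 constraints: D(U) = {2,4}

Answer: {2,4}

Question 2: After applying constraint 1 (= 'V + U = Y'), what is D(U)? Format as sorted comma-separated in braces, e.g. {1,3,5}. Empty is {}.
Answer: {2,4}

Derivation:
Constraint 1 (V + U = Y) on D(V)={2,4,6,7} D(U)={2,4,6,8} D(Y)={2,3,4,5,6,7}: V {2,4,6,7}->{2,4}; U {2,4,6,8}->{2,4}; Y {2,3,4,5,6,7}->{4,6}
So after constraint 1: D(U) = {2,4}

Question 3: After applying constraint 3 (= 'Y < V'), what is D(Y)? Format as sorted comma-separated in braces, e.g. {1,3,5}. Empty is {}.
Constraint 1 (V + U = Y) on D(V)={2,4,6,7} D(U)={2,4,6,8} D(Y)={2,3,4,5,6,7}: V {2,4,6,7}->{2,4}; U {2,4,6,8}->{2,4}; Y {2,3,4,5,6,7}->{4,6}
Constraint 2 (U != V) on D(U)={2,4} D(V)={2,4}: no change
Constraint 3 (Y < V) on D(Y)={4,6} D(V)={2,4}: Y {4,6}->{}; V {2,4}->{}
So after constraint 3: D(Y) = {}

Answer: {}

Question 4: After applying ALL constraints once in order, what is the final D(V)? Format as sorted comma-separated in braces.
Answer: {}

Derivation:
Constraint 1 (V + U = Y) on D(V)={2,4,6,7} D(U)={2,4,6,8} D(Y)={2,3,4,5,6,7}: V {2,4,6,7}->{2,4}; U {2,4,6,8}->{2,4}; Y {2,3,4,5,6,7}->{4,6}
Constraint 2 (U != V) on D(U)={2,4} D(V)={2,4}: no change
Constraint 3 (Y < V) on D(Y)={4,6} D(V)={2,4}: Y {4,6}->{}; V {2,4}->{}
So after all 3 constraints: D(V) = {}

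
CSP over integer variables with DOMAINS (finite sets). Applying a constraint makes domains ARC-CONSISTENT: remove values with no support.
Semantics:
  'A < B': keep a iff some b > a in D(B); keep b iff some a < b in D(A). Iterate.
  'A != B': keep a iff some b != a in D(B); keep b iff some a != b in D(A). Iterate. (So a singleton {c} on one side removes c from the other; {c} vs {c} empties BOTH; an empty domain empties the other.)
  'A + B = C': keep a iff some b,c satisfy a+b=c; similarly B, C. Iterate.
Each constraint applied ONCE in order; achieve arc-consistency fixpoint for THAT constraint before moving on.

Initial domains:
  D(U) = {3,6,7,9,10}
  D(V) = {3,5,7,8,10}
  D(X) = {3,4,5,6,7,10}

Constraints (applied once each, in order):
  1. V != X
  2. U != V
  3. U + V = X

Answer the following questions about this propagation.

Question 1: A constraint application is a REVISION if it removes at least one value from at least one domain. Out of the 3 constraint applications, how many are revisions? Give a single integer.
Constraint 1 (V != X) on D(V)={3,5,7,8,10} D(X)={3,4,5,6,7,10}: no change => not a revision
Constraint 2 (U != V) on D(U)={3,6,7,9,10} D(V)={3,5,7,8,10}: no change => not a revision
Constraint 3 (U + V = X) on D(U)={3,6,7,9,10} D(V)={3,5,7,8,10} D(X)={3,4,5,6,7,10}: U {3,6,7,9,10}->{3,7}; V {3,5,7,8,10}->{3,7}; X {3,4,5,6,7,10}->{6,10} => REVISION
Total revisions = 1

Answer: 1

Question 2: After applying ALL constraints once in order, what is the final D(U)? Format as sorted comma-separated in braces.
Answer: {3,7}

Derivation:
Constraint 1 (V != X) on D(V)={3,5,7,8,10} D(X)={3,4,5,6,7,10}: no change
Constraint 2 (U != V) on D(U)={3,6,7,9,10} D(V)={3,5,7,8,10}: no change
Constraint 3 (U + V = X) on D(U)={3,6,7,9,10} D(V)={3,5,7,8,10} D(X)={3,4,5,6,7,10}: U {3,6,7,9,10}->{3,7}; V {3,5,7,8,10}->{3,7}; X {3,4,5,6,7,10}->{6,10}
So after all 3 constraints: D(U) = {3,7}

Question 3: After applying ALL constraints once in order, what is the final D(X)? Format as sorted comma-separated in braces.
Answer: {6,10}

Derivation:
Constraint 1 (V != X) on D(V)={3,5,7,8,10} D(X)={3,4,5,6,7,10}: no change
Constraint 2 (U != V) on D(U)={3,6,7,9,10} D(V)={3,5,7,8,10}: no change
Constraint 3 (U + V = X) on D(U)={3,6,7,9,10} D(V)={3,5,7,8,10} D(X)={3,4,5,6,7,10}: U {3,6,7,9,10}->{3,7}; V {3,5,7,8,10}->{3,7}; X {3,4,5,6,7,10}->{6,10}
So after all 3 constraints: D(X) = {6,10}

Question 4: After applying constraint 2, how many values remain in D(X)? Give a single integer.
Answer: 6

Derivation:
Constraint 1 (V != X) on D(V)={3,5,7,8,10} D(X)={3,4,5,6,7,10}: no change
Constraint 2 (U != V) on D(U)={3,6,7,9,10} D(V)={3,5,7,8,10}: no change
So after constraint 2: D(X)={3,4,5,6,7,10}, size = 6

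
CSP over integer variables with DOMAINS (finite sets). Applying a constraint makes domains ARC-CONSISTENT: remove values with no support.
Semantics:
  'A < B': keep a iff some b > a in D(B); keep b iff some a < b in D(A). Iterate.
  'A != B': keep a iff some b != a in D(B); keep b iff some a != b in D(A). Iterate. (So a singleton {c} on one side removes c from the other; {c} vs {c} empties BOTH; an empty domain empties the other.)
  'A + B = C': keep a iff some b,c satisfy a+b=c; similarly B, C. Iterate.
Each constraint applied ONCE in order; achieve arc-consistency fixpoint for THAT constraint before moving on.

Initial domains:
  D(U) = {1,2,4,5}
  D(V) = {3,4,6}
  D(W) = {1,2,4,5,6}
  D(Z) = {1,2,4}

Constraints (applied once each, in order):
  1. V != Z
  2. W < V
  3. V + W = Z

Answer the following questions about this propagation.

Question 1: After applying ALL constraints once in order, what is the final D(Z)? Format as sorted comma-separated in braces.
Answer: {4}

Derivation:
Constraint 1 (V != Z) on D(V)={3,4,6} D(Z)={1,2,4}: no change
Constraint 2 (W < V) on D(W)={1,2,4,5,6} D(V)={3,4,6}: W {1,2,4,5,6}->{1,2,4,5}
Constraint 3 (V + W = Z) on D(V)={3,4,6} D(W)={1,2,4,5} D(Z)={1,2,4}: V {3,4,6}->{3}; W {1,2,4,5}->{1}; Z {1,2,4}->{4}
So after all 3 constraints: D(Z) = {4}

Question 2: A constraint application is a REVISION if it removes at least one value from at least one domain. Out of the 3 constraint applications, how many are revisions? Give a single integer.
Constraint 1 (V != Z) on D(V)={3,4,6} D(Z)={1,2,4}: no change => not a revision
Constraint 2 (W < V) on D(W)={1,2,4,5,6} D(V)={3,4,6}: W {1,2,4,5,6}->{1,2,4,5} => REVISION
Constraint 3 (V + W = Z) on D(V)={3,4,6} D(W)={1,2,4,5} D(Z)={1,2,4}: V {3,4,6}->{3}; W {1,2,4,5}->{1}; Z {1,2,4}->{4} => REVISION
Total revisions = 2

Answer: 2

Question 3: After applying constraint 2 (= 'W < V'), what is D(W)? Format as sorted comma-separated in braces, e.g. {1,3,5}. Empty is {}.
Constraint 1 (V != Z) on D(V)={3,4,6} D(Z)={1,2,4}: no change
Constraint 2 (W < V) on D(W)={1,2,4,5,6} D(V)={3,4,6}: W {1,2,4,5,6}->{1,2,4,5}
So after constraint 2: D(W) = {1,2,4,5}

Answer: {1,2,4,5}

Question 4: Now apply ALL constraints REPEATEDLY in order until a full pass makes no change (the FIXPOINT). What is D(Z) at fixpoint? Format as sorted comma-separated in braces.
pass 0 (initial): D(Z)={1,2,4}
pass 1: V {3,4,6}->{3}; W {1,2,4,5,6}->{1}; Z {1,2,4}->{4}
pass 2: no change
Fixpoint after 2 passes: D(Z) = {4}

Answer: {4}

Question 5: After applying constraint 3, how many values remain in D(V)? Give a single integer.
Constraint 1 (V != Z) on D(V)={3,4,6} D(Z)={1,2,4}: no change
Constraint 2 (W < V) on D(W)={1,2,4,5,6} D(V)={3,4,6}: W {1,2,4,5,6}->{1,2,4,5}
Constraint 3 (V + W = Z) on D(V)={3,4,6} D(W)={1,2,4,5} D(Z)={1,2,4}: V {3,4,6}->{3}; W {1,2,4,5}->{1}; Z {1,2,4}->{4}
So after constraint 3: D(V)={3}, size = 1

Answer: 1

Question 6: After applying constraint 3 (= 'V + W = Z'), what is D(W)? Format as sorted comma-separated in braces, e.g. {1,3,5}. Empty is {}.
Constraint 1 (V != Z) on D(V)={3,4,6} D(Z)={1,2,4}: no change
Constraint 2 (W < V) on D(W)={1,2,4,5,6} D(V)={3,4,6}: W {1,2,4,5,6}->{1,2,4,5}
Constraint 3 (V + W = Z) on D(V)={3,4,6} D(W)={1,2,4,5} D(Z)={1,2,4}: V {3,4,6}->{3}; W {1,2,4,5}->{1}; Z {1,2,4}->{4}
So after constraint 3: D(W) = {1}

Answer: {1}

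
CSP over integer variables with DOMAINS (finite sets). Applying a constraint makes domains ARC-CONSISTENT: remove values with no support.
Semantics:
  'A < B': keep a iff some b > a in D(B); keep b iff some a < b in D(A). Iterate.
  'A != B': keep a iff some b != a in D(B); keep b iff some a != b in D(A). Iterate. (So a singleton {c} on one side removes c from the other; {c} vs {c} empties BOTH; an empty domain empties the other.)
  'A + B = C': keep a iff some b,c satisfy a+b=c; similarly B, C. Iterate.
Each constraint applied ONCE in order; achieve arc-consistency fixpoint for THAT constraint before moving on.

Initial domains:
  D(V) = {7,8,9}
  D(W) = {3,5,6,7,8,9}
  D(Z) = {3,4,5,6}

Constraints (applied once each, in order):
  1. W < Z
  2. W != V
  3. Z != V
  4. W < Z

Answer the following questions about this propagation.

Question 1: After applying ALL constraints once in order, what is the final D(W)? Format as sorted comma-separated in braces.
Answer: {3,5}

Derivation:
Constraint 1 (W < Z) on D(W)={3,5,6,7,8,9} D(Z)={3,4,5,6}: W {3,5,6,7,8,9}->{3,5}; Z {3,4,5,6}->{4,5,6}
Constraint 2 (W != V) on D(W)={3,5} D(V)={7,8,9}: no change
Constraint 3 (Z != V) on D(Z)={4,5,6} D(V)={7,8,9}: no change
Constraint 4 (W < Z) on D(W)={3,5} D(Z)={4,5,6}: no change
So after all 4 constraints: D(W) = {3,5}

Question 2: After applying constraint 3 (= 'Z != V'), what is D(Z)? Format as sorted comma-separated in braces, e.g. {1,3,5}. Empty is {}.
Answer: {4,5,6}

Derivation:
Constraint 1 (W < Z) on D(W)={3,5,6,7,8,9} D(Z)={3,4,5,6}: W {3,5,6,7,8,9}->{3,5}; Z {3,4,5,6}->{4,5,6}
Constraint 2 (W != V) on D(W)={3,5} D(V)={7,8,9}: no change
Constraint 3 (Z != V) on D(Z)={4,5,6} D(V)={7,8,9}: no change
So after constraint 3: D(Z) = {4,5,6}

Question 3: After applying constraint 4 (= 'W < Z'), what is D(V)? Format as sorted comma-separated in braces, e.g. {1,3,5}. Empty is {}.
Answer: {7,8,9}

Derivation:
Constraint 1 (W < Z) on D(W)={3,5,6,7,8,9} D(Z)={3,4,5,6}: W {3,5,6,7,8,9}->{3,5}; Z {3,4,5,6}->{4,5,6}
Constraint 2 (W != V) on D(W)={3,5} D(V)={7,8,9}: no change
Constraint 3 (Z != V) on D(Z)={4,5,6} D(V)={7,8,9}: no change
Constraint 4 (W < Z) on D(W)={3,5} D(Z)={4,5,6}: no change
So after constraint 4: D(V) = {7,8,9}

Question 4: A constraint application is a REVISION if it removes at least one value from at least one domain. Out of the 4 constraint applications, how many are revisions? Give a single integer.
Constraint 1 (W < Z) on D(W)={3,5,6,7,8,9} D(Z)={3,4,5,6}: W {3,5,6,7,8,9}->{3,5}; Z {3,4,5,6}->{4,5,6} => REVISION
Constraint 2 (W != V) on D(W)={3,5} D(V)={7,8,9}: no change => not a revision
Constraint 3 (Z != V) on D(Z)={4,5,6} D(V)={7,8,9}: no change => not a revision
Constraint 4 (W < Z) on D(W)={3,5} D(Z)={4,5,6}: no change => not a revision
Total revisions = 1

Answer: 1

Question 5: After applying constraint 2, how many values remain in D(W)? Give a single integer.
Answer: 2

Derivation:
Constraint 1 (W < Z) on D(W)={3,5,6,7,8,9} D(Z)={3,4,5,6}: W {3,5,6,7,8,9}->{3,5}; Z {3,4,5,6}->{4,5,6}
Constraint 2 (W != V) on D(W)={3,5} D(V)={7,8,9}: no change
So after constraint 2: D(W)={3,5}, size = 2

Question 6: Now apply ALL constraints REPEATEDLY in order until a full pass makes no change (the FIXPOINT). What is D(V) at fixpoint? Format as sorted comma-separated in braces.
Answer: {7,8,9}

Derivation:
pass 0 (initial): D(V)={7,8,9}
pass 1: W {3,5,6,7,8,9}->{3,5}; Z {3,4,5,6}->{4,5,6}
pass 2: no change
Fixpoint after 2 passes: D(V) = {7,8,9}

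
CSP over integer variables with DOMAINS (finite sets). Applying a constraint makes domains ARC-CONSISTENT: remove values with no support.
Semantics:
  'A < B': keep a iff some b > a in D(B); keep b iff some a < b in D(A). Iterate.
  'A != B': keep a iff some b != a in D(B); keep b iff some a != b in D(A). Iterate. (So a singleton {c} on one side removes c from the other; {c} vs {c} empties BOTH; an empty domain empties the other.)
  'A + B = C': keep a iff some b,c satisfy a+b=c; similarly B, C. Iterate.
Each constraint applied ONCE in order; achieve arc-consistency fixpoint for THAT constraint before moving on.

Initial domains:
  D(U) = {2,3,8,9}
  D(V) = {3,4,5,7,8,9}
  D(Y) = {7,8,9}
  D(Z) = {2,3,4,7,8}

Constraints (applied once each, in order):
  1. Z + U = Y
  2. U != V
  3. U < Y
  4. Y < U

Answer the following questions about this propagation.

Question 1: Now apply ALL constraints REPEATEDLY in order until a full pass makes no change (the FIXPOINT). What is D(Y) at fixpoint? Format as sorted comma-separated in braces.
pass 0 (initial): D(Y)={7,8,9}
pass 1: U {2,3,8,9}->{}; Y {7,8,9}->{}; Z {2,3,4,7,8}->{4,7}
pass 2: V {3,4,5,7,8,9}->{}; Z {4,7}->{}
pass 3: no change
Fixpoint after 3 passes: D(Y) = {}

Answer: {}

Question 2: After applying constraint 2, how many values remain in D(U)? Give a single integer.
Answer: 2

Derivation:
Constraint 1 (Z + U = Y) on D(Z)={2,3,4,7,8} D(U)={2,3,8,9} D(Y)={7,8,9}: Z {2,3,4,7,8}->{4,7}; U {2,3,8,9}->{2,3}; Y {7,8,9}->{7,9}
Constraint 2 (U != V) on D(U)={2,3} D(V)={3,4,5,7,8,9}: no change
So after constraint 2: D(U)={2,3}, size = 2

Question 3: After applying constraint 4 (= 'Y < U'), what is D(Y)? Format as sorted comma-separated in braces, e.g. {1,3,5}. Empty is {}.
Answer: {}

Derivation:
Constraint 1 (Z + U = Y) on D(Z)={2,3,4,7,8} D(U)={2,3,8,9} D(Y)={7,8,9}: Z {2,3,4,7,8}->{4,7}; U {2,3,8,9}->{2,3}; Y {7,8,9}->{7,9}
Constraint 2 (U != V) on D(U)={2,3} D(V)={3,4,5,7,8,9}: no change
Constraint 3 (U < Y) on D(U)={2,3} D(Y)={7,9}: no change
Constraint 4 (Y < U) on D(Y)={7,9} D(U)={2,3}: Y {7,9}->{}; U {2,3}->{}
So after constraint 4: D(Y) = {}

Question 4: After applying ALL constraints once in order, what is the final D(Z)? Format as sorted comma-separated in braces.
Constraint 1 (Z + U = Y) on D(Z)={2,3,4,7,8} D(U)={2,3,8,9} D(Y)={7,8,9}: Z {2,3,4,7,8}->{4,7}; U {2,3,8,9}->{2,3}; Y {7,8,9}->{7,9}
Constraint 2 (U != V) on D(U)={2,3} D(V)={3,4,5,7,8,9}: no change
Constraint 3 (U < Y) on D(U)={2,3} D(Y)={7,9}: no change
Constraint 4 (Y < U) on D(Y)={7,9} D(U)={2,3}: Y {7,9}->{}; U {2,3}->{}
So after all 4 constraints: D(Z) = {4,7}

Answer: {4,7}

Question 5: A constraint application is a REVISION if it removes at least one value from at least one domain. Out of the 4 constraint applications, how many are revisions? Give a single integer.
Answer: 2

Derivation:
Constraint 1 (Z + U = Y) on D(Z)={2,3,4,7,8} D(U)={2,3,8,9} D(Y)={7,8,9}: Z {2,3,4,7,8}->{4,7}; U {2,3,8,9}->{2,3}; Y {7,8,9}->{7,9} => REVISION
Constraint 2 (U != V) on D(U)={2,3} D(V)={3,4,5,7,8,9}: no change => not a revision
Constraint 3 (U < Y) on D(U)={2,3} D(Y)={7,9}: no change => not a revision
Constraint 4 (Y < U) on D(Y)={7,9} D(U)={2,3}: Y {7,9}->{}; U {2,3}->{} => REVISION
Total revisions = 2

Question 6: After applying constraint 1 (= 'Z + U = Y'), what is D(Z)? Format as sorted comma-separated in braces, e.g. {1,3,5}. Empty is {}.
Constraint 1 (Z + U = Y) on D(Z)={2,3,4,7,8} D(U)={2,3,8,9} D(Y)={7,8,9}: Z {2,3,4,7,8}->{4,7}; U {2,3,8,9}->{2,3}; Y {7,8,9}->{7,9}
So after constraint 1: D(Z) = {4,7}

Answer: {4,7}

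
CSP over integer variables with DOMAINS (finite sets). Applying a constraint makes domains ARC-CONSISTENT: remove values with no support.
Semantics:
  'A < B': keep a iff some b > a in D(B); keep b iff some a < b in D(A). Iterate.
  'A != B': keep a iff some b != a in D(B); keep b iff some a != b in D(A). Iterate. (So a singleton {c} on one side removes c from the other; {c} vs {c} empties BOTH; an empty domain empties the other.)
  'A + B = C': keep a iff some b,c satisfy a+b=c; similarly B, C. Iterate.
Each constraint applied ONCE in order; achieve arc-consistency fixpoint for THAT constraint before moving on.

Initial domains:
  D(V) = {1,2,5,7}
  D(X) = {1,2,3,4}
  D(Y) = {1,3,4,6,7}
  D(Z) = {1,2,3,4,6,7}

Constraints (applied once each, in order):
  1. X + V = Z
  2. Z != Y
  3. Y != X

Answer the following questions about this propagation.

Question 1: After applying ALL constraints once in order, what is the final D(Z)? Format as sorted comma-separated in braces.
Answer: {2,3,4,6,7}

Derivation:
Constraint 1 (X + V = Z) on D(X)={1,2,3,4} D(V)={1,2,5,7} D(Z)={1,2,3,4,6,7}: V {1,2,5,7}->{1,2,5}; Z {1,2,3,4,6,7}->{2,3,4,6,7}
Constraint 2 (Z != Y) on D(Z)={2,3,4,6,7} D(Y)={1,3,4,6,7}: no change
Constraint 3 (Y != X) on D(Y)={1,3,4,6,7} D(X)={1,2,3,4}: no change
So after all 3 constraints: D(Z) = {2,3,4,6,7}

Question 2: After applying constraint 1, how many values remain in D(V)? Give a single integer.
Constraint 1 (X + V = Z) on D(X)={1,2,3,4} D(V)={1,2,5,7} D(Z)={1,2,3,4,6,7}: V {1,2,5,7}->{1,2,5}; Z {1,2,3,4,6,7}->{2,3,4,6,7}
So after constraint 1: D(V)={1,2,5}, size = 3

Answer: 3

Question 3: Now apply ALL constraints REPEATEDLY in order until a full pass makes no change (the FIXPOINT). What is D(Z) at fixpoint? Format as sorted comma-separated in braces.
pass 0 (initial): D(Z)={1,2,3,4,6,7}
pass 1: V {1,2,5,7}->{1,2,5}; Z {1,2,3,4,6,7}->{2,3,4,6,7}
pass 2: no change
Fixpoint after 2 passes: D(Z) = {2,3,4,6,7}

Answer: {2,3,4,6,7}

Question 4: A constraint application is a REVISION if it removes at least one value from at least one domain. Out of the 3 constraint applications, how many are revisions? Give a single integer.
Constraint 1 (X + V = Z) on D(X)={1,2,3,4} D(V)={1,2,5,7} D(Z)={1,2,3,4,6,7}: V {1,2,5,7}->{1,2,5}; Z {1,2,3,4,6,7}->{2,3,4,6,7} => REVISION
Constraint 2 (Z != Y) on D(Z)={2,3,4,6,7} D(Y)={1,3,4,6,7}: no change => not a revision
Constraint 3 (Y != X) on D(Y)={1,3,4,6,7} D(X)={1,2,3,4}: no change => not a revision
Total revisions = 1

Answer: 1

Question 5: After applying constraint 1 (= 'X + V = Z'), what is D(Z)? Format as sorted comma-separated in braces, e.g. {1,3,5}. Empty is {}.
Answer: {2,3,4,6,7}

Derivation:
Constraint 1 (X + V = Z) on D(X)={1,2,3,4} D(V)={1,2,5,7} D(Z)={1,2,3,4,6,7}: V {1,2,5,7}->{1,2,5}; Z {1,2,3,4,6,7}->{2,3,4,6,7}
So after constraint 1: D(Z) = {2,3,4,6,7}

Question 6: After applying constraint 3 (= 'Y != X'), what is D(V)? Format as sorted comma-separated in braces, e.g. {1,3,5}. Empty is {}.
Answer: {1,2,5}

Derivation:
Constraint 1 (X + V = Z) on D(X)={1,2,3,4} D(V)={1,2,5,7} D(Z)={1,2,3,4,6,7}: V {1,2,5,7}->{1,2,5}; Z {1,2,3,4,6,7}->{2,3,4,6,7}
Constraint 2 (Z != Y) on D(Z)={2,3,4,6,7} D(Y)={1,3,4,6,7}: no change
Constraint 3 (Y != X) on D(Y)={1,3,4,6,7} D(X)={1,2,3,4}: no change
So after constraint 3: D(V) = {1,2,5}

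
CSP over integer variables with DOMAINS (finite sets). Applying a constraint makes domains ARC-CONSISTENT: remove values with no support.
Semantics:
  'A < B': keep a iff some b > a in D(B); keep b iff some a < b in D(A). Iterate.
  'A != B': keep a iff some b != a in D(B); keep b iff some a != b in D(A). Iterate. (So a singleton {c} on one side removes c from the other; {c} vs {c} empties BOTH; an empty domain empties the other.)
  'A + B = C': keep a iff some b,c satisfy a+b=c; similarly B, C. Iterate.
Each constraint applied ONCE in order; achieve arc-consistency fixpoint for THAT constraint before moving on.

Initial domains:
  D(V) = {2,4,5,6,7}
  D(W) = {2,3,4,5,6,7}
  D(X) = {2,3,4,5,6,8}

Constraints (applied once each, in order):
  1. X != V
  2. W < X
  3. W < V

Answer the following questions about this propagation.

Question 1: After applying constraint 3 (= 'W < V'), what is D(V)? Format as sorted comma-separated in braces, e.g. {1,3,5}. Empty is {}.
Constraint 1 (X != V) on D(X)={2,3,4,5,6,8} D(V)={2,4,5,6,7}: no change
Constraint 2 (W < X) on D(W)={2,3,4,5,6,7} D(X)={2,3,4,5,6,8}: X {2,3,4,5,6,8}->{3,4,5,6,8}
Constraint 3 (W < V) on D(W)={2,3,4,5,6,7} D(V)={2,4,5,6,7}: W {2,3,4,5,6,7}->{2,3,4,5,6}; V {2,4,5,6,7}->{4,5,6,7}
So after constraint 3: D(V) = {4,5,6,7}

Answer: {4,5,6,7}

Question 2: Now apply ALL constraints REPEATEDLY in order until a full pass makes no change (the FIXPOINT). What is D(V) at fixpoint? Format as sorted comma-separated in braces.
Answer: {4,5,6,7}

Derivation:
pass 0 (initial): D(V)={2,4,5,6,7}
pass 1: V {2,4,5,6,7}->{4,5,6,7}; W {2,3,4,5,6,7}->{2,3,4,5,6}; X {2,3,4,5,6,8}->{3,4,5,6,8}
pass 2: no change
Fixpoint after 2 passes: D(V) = {4,5,6,7}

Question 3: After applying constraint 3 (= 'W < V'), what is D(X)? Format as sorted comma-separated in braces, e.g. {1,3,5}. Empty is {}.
Constraint 1 (X != V) on D(X)={2,3,4,5,6,8} D(V)={2,4,5,6,7}: no change
Constraint 2 (W < X) on D(W)={2,3,4,5,6,7} D(X)={2,3,4,5,6,8}: X {2,3,4,5,6,8}->{3,4,5,6,8}
Constraint 3 (W < V) on D(W)={2,3,4,5,6,7} D(V)={2,4,5,6,7}: W {2,3,4,5,6,7}->{2,3,4,5,6}; V {2,4,5,6,7}->{4,5,6,7}
So after constraint 3: D(X) = {3,4,5,6,8}

Answer: {3,4,5,6,8}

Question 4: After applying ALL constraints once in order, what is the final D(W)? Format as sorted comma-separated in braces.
Answer: {2,3,4,5,6}

Derivation:
Constraint 1 (X != V) on D(X)={2,3,4,5,6,8} D(V)={2,4,5,6,7}: no change
Constraint 2 (W < X) on D(W)={2,3,4,5,6,7} D(X)={2,3,4,5,6,8}: X {2,3,4,5,6,8}->{3,4,5,6,8}
Constraint 3 (W < V) on D(W)={2,3,4,5,6,7} D(V)={2,4,5,6,7}: W {2,3,4,5,6,7}->{2,3,4,5,6}; V {2,4,5,6,7}->{4,5,6,7}
So after all 3 constraints: D(W) = {2,3,4,5,6}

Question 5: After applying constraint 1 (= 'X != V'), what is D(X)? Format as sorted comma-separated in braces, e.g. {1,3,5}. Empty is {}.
Answer: {2,3,4,5,6,8}

Derivation:
Constraint 1 (X != V) on D(X)={2,3,4,5,6,8} D(V)={2,4,5,6,7}: no change
So after constraint 1: D(X) = {2,3,4,5,6,8}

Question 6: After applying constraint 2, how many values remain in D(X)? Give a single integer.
Constraint 1 (X != V) on D(X)={2,3,4,5,6,8} D(V)={2,4,5,6,7}: no change
Constraint 2 (W < X) on D(W)={2,3,4,5,6,7} D(X)={2,3,4,5,6,8}: X {2,3,4,5,6,8}->{3,4,5,6,8}
So after constraint 2: D(X)={3,4,5,6,8}, size = 5

Answer: 5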